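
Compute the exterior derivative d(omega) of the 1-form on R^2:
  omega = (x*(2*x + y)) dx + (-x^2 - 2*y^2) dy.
d(omega) = (-3*x) dx ∧ dy

For a 1-form omega = sum_i f_i dx_i, the exterior derivative is
  d(omega) = sum_{i < j} (∂f_j/∂x_i - ∂f_i/∂x_j) dx_i ∧ dx_j.
  coefficient of dx ∧ dy: ∂f_2/∂x - ∂f_1/∂y = ∂(-x^2 - 2*y^2)/∂x - ∂(x*(2*x + y))/∂y = -3*x
Assembling: d(omega) = (-3*x) dx ∧ dy.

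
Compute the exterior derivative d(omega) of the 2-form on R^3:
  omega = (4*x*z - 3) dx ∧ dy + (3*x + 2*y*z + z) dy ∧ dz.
d(omega) = (4*x + 3) dx ∧ dy ∧ dz

For a 2-form omega = sum_{i<j} g_{ij} dx_i ∧ dx_j, the exterior derivative is
  d(omega) = sum_{i<j} d(g_{ij}) ∧ dx_i ∧ dx_j = sum_{i<j, k} (∂g_{ij}/∂x_k) dx_k ∧ dx_i ∧ dx_j.
Expand each term, using dx_k ∧ dx_i ∧ dx_j = sgn(permutation) dx_{(a)} ∧ dx_{(b)} ∧ dx_{(c)} with (a < b < c) sorted:
  d(4*x*z - 3) includes (∂/∂z)(4*x*z - 3) dz = (4*x) dz, which multiplied by dx ∧ dy gives (4*x) dx ∧ dy ∧ dz
  d(3*x + 2*y*z + z) includes (∂/∂x)(3*x + 2*y*z + z) dx = (3) dx, which multiplied by dy ∧ dz gives (3) dx ∧ dy ∧ dz
Collecting like 3-forms: d(omega) = (4*x + 3) dx ∧ dy ∧ dz.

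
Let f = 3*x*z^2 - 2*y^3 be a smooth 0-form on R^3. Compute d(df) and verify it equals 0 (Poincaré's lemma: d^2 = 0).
d(df) = 0

Step 1: df = sum_i (∂f/∂x_i) dx_i = (3*z^2) dx + (-6*y^2) dy + (6*x*z) dz.
Step 2: Apply d again. Using the 1-form formula, the coefficient of dx ∧ dy in d(df) is ∂^2 f/∂x ∂y - ∂^2 f/∂y ∂x = (0) - (0) = 0 (equality of mixed partials for smooth f).
Similarly for dx ∧ dz and dy ∧ dz — all coefficients vanish. So d(df) = 0.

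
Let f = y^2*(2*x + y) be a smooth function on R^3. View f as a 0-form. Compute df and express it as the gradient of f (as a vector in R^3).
df = (2*y^2) dx + (y*(4*x + 3*y)) dy + (0) dz; grad f = (2*y^2, y*(4*x + 3*y), 0)

For a 0-form f, d f = (∂f/∂x) dx + (∂f/∂y) dy + (∂f/∂z) dz. The components of the vector representation are exactly the entries of grad f in Cartesian coordinates:
  ∂f/∂x = 2*y^2
  ∂f/∂y = y*(4*x + 3*y)
  ∂f/∂z = 0.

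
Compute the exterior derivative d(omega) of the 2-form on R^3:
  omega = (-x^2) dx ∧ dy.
d(omega) = 0

For a 2-form omega = sum_{i<j} g_{ij} dx_i ∧ dx_j, the exterior derivative is
  d(omega) = sum_{i<j} d(g_{ij}) ∧ dx_i ∧ dx_j = sum_{i<j, k} (∂g_{ij}/∂x_k) dx_k ∧ dx_i ∧ dx_j.
Expand each term, using dx_k ∧ dx_i ∧ dx_j = sgn(permutation) dx_{(a)} ∧ dx_{(b)} ∧ dx_{(c)} with (a < b < c) sorted:

Collecting like 3-forms: d(omega) = 0.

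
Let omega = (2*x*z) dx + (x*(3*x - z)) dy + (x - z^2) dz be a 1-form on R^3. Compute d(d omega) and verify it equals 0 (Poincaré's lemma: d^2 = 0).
d(d omega) = 0

Step 1: d omega = sum_{i<j} (∂f_j/∂x_i - ∂f_i/∂x_j) dx_i ∧ dx_j:
  coeff of dx ∧ dy: 6*x - z
  coeff of dx ∧ dz: 1 - 2*x
  coeff of dy ∧ dz: x
Step 2: Apply d again to each 2-form coefficient. The only possible 3-form in R^3 is dx ∧ dy ∧ dz, with coefficient
  ∂(coeff of dy∧dz)/∂x - ∂(coeff of dx∧dz)/∂y + ∂(coeff of dx∧dy)/∂z
  = ∂/∂x (x) - ∂/∂y (1 - 2*x) + ∂/∂z (6*x - z).
Each of these terms simplifies to sums of mixed partials that cancel in pairs. The result is 0 (by equality of mixed partials for smooth functions — Schwarz / Clairaut).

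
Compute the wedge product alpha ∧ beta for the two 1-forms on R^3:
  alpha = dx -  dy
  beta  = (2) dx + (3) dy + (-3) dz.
alpha ∧ beta = (5) dx ∧ dy + (-3) dx ∧ dz + (3) dy ∧ dz

Distribute the wedge, using dx_i ∧ dx_j = -dx_j ∧ dx_i and dx_i ∧ dx_i = 0. For each pair (i, j) with i < j, the coefficient of dx_i ∧ dx_j in alpha ∧ beta is (alpha_i * beta_j - alpha_j * beta_i). Collecting: alpha ∧ beta = (5) dx ∧ dy + (-3) dx ∧ dz + (3) dy ∧ dz.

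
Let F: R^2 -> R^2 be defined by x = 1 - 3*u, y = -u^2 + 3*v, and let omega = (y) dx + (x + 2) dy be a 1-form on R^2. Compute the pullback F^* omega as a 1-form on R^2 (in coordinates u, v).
F^* omega = (9*u^2 - 6*u - 9*v) du + (9 - 9*u) dv

Using F^*(f dg) = (f ∘ F) d(g ∘ F), substitute each coordinate x_i by F_i(u, v) in f_i, and replace dx_i by d F_i = (∂F_i/∂u) du + (∂F_i/∂v) dv.
  For the x component: f_1(F) = -u^2 + 3*v; d F_1 = (-3) du + (0) dv
  For the y component: f_2(F) = 3 - 3*u; d F_2 = (-2*u) du + (3) dv
Combining and collecting du, dv coefficients:
  coeff of du: 9*u^2 - 6*u - 9*v
  coeff of dv: 9 - 9*u
F^* omega = (9*u^2 - 6*u - 9*v) du + (9 - 9*u) dv.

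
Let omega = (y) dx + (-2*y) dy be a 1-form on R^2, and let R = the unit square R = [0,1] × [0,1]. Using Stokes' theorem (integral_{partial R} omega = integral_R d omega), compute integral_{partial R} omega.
integral_(partial R) omega = -1

Stokes: integral_partial_R omega = integral_R d omega with d omega = (∂Q/∂x - ∂P/∂y) dx ∧ dy.
  ∂Q/∂x = 0
  ∂P/∂y = 1
  integrand = ∂Q/∂x - ∂P/∂y = -1.
Integrating over R: integral_0^1 integral_0^1 (-1) dx dy = -1.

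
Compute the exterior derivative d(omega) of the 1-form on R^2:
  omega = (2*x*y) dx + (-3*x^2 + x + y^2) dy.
d(omega) = (1 - 8*x) dx ∧ dy

For a 1-form omega = sum_i f_i dx_i, the exterior derivative is
  d(omega) = sum_{i < j} (∂f_j/∂x_i - ∂f_i/∂x_j) dx_i ∧ dx_j.
  coefficient of dx ∧ dy: ∂f_2/∂x - ∂f_1/∂y = ∂(-3*x^2 + x + y^2)/∂x - ∂(2*x*y)/∂y = 1 - 8*x
Assembling: d(omega) = (1 - 8*x) dx ∧ dy.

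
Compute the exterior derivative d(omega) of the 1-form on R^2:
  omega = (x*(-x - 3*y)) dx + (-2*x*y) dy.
d(omega) = (3*x - 2*y) dx ∧ dy

For a 1-form omega = sum_i f_i dx_i, the exterior derivative is
  d(omega) = sum_{i < j} (∂f_j/∂x_i - ∂f_i/∂x_j) dx_i ∧ dx_j.
  coefficient of dx ∧ dy: ∂f_2/∂x - ∂f_1/∂y = ∂(-2*x*y)/∂x - ∂(x*(-x - 3*y))/∂y = 3*x - 2*y
Assembling: d(omega) = (3*x - 2*y) dx ∧ dy.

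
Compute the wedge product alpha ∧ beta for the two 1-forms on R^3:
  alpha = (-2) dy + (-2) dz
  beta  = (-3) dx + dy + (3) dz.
alpha ∧ beta = (-6) dx ∧ dy + (-4) dy ∧ dz + (-6) dx ∧ dz

Distribute the wedge, using dx_i ∧ dx_j = -dx_j ∧ dx_i and dx_i ∧ dx_i = 0. For each pair (i, j) with i < j, the coefficient of dx_i ∧ dx_j in alpha ∧ beta is (alpha_i * beta_j - alpha_j * beta_i). Collecting: alpha ∧ beta = (-6) dx ∧ dy + (-4) dy ∧ dz + (-6) dx ∧ dz.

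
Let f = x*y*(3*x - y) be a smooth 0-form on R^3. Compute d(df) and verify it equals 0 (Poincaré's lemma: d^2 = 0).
d(df) = 0

Step 1: df = sum_i (∂f/∂x_i) dx_i = (y*(6*x - y)) dx + (x*(3*x - 2*y)) dy + (0) dz.
Step 2: Apply d again. Using the 1-form formula, the coefficient of dx ∧ dy in d(df) is ∂^2 f/∂x ∂y - ∂^2 f/∂y ∂x = (6*x - 2*y) - (6*x - 2*y) = 0 (equality of mixed partials for smooth f).
Similarly for dx ∧ dz and dy ∧ dz — all coefficients vanish. So d(df) = 0.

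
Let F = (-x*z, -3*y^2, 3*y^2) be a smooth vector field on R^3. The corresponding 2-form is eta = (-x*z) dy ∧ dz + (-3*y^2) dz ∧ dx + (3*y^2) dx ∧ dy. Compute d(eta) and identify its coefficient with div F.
d(eta) = (-6*y - z) dx ∧ dy ∧ dz; div F = -6*y - z

For a 2-form in R^3 of the form above, applying d gives a 3-form with coefficient ∂P/∂x + ∂Q/∂y + ∂R/∂z:
  ∂P/∂x = -z
  ∂Q/∂y = -6*y
  ∂R/∂z = 0
Sum = -6*y - z, which is exactly div F.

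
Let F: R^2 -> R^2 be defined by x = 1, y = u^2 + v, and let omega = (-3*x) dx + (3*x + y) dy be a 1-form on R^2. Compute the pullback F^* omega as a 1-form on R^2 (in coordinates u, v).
F^* omega = (2*u*(u^2 + v + 3)) du + (u^2 + v + 3) dv

Using F^*(f dg) = (f ∘ F) d(g ∘ F), substitute each coordinate x_i by F_i(u, v) in f_i, and replace dx_i by d F_i = (∂F_i/∂u) du + (∂F_i/∂v) dv.
  For the x component: f_1(F) = -3; d F_1 = (0) du + (0) dv
  For the y component: f_2(F) = u^2 + v + 3; d F_2 = (2*u) du + (1) dv
Combining and collecting du, dv coefficients:
  coeff of du: 2*u*(u^2 + v + 3)
  coeff of dv: u^2 + v + 3
F^* omega = (2*u*(u^2 + v + 3)) du + (u^2 + v + 3) dv.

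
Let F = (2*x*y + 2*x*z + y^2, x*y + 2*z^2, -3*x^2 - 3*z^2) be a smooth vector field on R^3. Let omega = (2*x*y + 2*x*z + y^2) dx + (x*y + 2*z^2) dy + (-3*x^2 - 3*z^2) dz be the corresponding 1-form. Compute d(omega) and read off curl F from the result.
d(omega) = (-4*z) dy ∧ dz + (8*x) dz ∧ dx + (-2*x - y) dx ∧ dy; curl F = (-4*z, 8*x, -2*x - y)

d omega = sum_{i<j} (∂f_j/∂x_i - ∂f_i/∂x_j) dx_i ∧ dx_j. Under the identification (dy ∧ dz, dz ∧ dx, dx ∧ dy) ↔ (e_x, e_y, e_z), the coefficients are exactly the components of curl F. Compute:
  ∂R/∂y - ∂Q/∂z = (0) - (4*z) = -4*z
  ∂P/∂z - ∂R/∂x = (2*x) - (-6*x) = 8*x
  ∂Q/∂x - ∂P/∂y = (y) - (2*x + 2*y) = -2*x - y.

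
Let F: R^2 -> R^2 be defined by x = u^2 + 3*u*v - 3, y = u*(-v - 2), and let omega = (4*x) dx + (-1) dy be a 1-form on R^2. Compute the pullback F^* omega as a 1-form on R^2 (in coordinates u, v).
F^* omega = (8*u^3 + 36*u^2*v + 36*u*v^2 - 24*u - 35*v + 2) du + (u*(12*u^2 + 36*u*v - 35)) dv

Using F^*(f dg) = (f ∘ F) d(g ∘ F), substitute each coordinate x_i by F_i(u, v) in f_i, and replace dx_i by d F_i = (∂F_i/∂u) du + (∂F_i/∂v) dv.
  For the x component: f_1(F) = 4*u^2 + 12*u*v - 12; d F_1 = (2*u + 3*v) du + (3*u) dv
  For the y component: f_2(F) = -1; d F_2 = (-v - 2) du + (-u) dv
Combining and collecting du, dv coefficients:
  coeff of du: 8*u^3 + 36*u^2*v + 36*u*v^2 - 24*u - 35*v + 2
  coeff of dv: u*(12*u^2 + 36*u*v - 35)
F^* omega = (8*u^3 + 36*u^2*v + 36*u*v^2 - 24*u - 35*v + 2) du + (u*(12*u^2 + 36*u*v - 35)) dv.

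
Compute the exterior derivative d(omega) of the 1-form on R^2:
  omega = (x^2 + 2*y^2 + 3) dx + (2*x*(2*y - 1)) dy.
d(omega) = (-2) dx ∧ dy

For a 1-form omega = sum_i f_i dx_i, the exterior derivative is
  d(omega) = sum_{i < j} (∂f_j/∂x_i - ∂f_i/∂x_j) dx_i ∧ dx_j.
  coefficient of dx ∧ dy: ∂f_2/∂x - ∂f_1/∂y = ∂(2*x*(2*y - 1))/∂x - ∂(x^2 + 2*y^2 + 3)/∂y = -2
Assembling: d(omega) = (-2) dx ∧ dy.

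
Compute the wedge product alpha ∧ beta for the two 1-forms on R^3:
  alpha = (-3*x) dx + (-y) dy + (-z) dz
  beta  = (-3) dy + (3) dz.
alpha ∧ beta = (9*x) dx ∧ dy + (-9*x) dx ∧ dz + (-3*y - 3*z) dy ∧ dz

Distribute the wedge, using dx_i ∧ dx_j = -dx_j ∧ dx_i and dx_i ∧ dx_i = 0. For each pair (i, j) with i < j, the coefficient of dx_i ∧ dx_j in alpha ∧ beta is (alpha_i * beta_j - alpha_j * beta_i). Collecting: alpha ∧ beta = (9*x) dx ∧ dy + (-9*x) dx ∧ dz + (-3*y - 3*z) dy ∧ dz.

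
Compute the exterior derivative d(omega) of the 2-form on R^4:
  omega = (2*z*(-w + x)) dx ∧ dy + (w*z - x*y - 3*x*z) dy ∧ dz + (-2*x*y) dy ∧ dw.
d(omega) = (-2*w + 2*x - y - 3*z) dx ∧ dy ∧ dz + (-2*y - 2*z) dx ∧ dy ∧ dw + (z) dy ∧ dz ∧ dw

For a 2-form omega = sum_{i<j} g_{ij} dx_i ∧ dx_j, the exterior derivative is
  d(omega) = sum_{i<j} d(g_{ij}) ∧ dx_i ∧ dx_j = sum_{i<j, k} (∂g_{ij}/∂x_k) dx_k ∧ dx_i ∧ dx_j.
Expand each term, using dx_k ∧ dx_i ∧ dx_j = sgn(permutation) dx_{(a)} ∧ dx_{(b)} ∧ dx_{(c)} with (a < b < c) sorted:
  d(2*z*(-w + x)) includes (∂/∂z)(2*z*(-w + x)) dz = (-2*w + 2*x) dz, which multiplied by dx ∧ dy gives (-2*w + 2*x) dx ∧ dy ∧ dz
  d(2*z*(-w + x)) includes (∂/∂w)(2*z*(-w + x)) dw = (-2*z) dw, which multiplied by dx ∧ dy gives (-2*z) dx ∧ dy ∧ dw
  d(w*z - x*y - 3*x*z) includes (∂/∂x)(w*z - x*y - 3*x*z) dx = (-y - 3*z) dx, which multiplied by dy ∧ dz gives (-y - 3*z) dx ∧ dy ∧ dz
  d(w*z - x*y - 3*x*z) includes (∂/∂w)(w*z - x*y - 3*x*z) dw = (z) dw, which multiplied by dy ∧ dz gives (z) dy ∧ dz ∧ dw
  d(-2*x*y) includes (∂/∂x)(-2*x*y) dx = (-2*y) dx, which multiplied by dy ∧ dw gives (-2*y) dx ∧ dy ∧ dw
Collecting like 3-forms: d(omega) = (-2*w + 2*x - y - 3*z) dx ∧ dy ∧ dz + (-2*y - 2*z) dx ∧ dy ∧ dw + (z) dy ∧ dz ∧ dw.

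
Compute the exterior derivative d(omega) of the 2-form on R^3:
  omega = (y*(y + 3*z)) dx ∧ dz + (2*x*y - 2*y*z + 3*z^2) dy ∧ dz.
d(omega) = (-3*z) dx ∧ dy ∧ dz

For a 2-form omega = sum_{i<j} g_{ij} dx_i ∧ dx_j, the exterior derivative is
  d(omega) = sum_{i<j} d(g_{ij}) ∧ dx_i ∧ dx_j = sum_{i<j, k} (∂g_{ij}/∂x_k) dx_k ∧ dx_i ∧ dx_j.
Expand each term, using dx_k ∧ dx_i ∧ dx_j = sgn(permutation) dx_{(a)} ∧ dx_{(b)} ∧ dx_{(c)} with (a < b < c) sorted:
  d(y*(y + 3*z)) includes (∂/∂y)(y*(y + 3*z)) dy = (2*y + 3*z) dy, which multiplied by dx ∧ dz gives (-2*y - 3*z) dx ∧ dy ∧ dz
  d(2*x*y - 2*y*z + 3*z^2) includes (∂/∂x)(2*x*y - 2*y*z + 3*z^2) dx = (2*y) dx, which multiplied by dy ∧ dz gives (2*y) dx ∧ dy ∧ dz
Collecting like 3-forms: d(omega) = (-3*z) dx ∧ dy ∧ dz.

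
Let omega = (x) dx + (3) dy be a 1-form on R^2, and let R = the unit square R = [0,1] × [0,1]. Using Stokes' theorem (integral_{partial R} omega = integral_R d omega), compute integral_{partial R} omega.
integral_(partial R) omega = 0

Stokes: integral_partial_R omega = integral_R d omega with d omega = (∂Q/∂x - ∂P/∂y) dx ∧ dy.
  ∂Q/∂x = 0
  ∂P/∂y = 0
  integrand = ∂Q/∂x - ∂P/∂y = 0.
Integrating over R: integral_0^1 integral_0^1 (0) dx dy = 0.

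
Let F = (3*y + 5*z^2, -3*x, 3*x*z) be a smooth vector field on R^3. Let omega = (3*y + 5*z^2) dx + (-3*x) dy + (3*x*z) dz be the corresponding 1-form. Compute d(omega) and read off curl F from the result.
d(omega) = (0) dy ∧ dz + (7*z) dz ∧ dx + (-6) dx ∧ dy; curl F = (0, 7*z, -6)

d omega = sum_{i<j} (∂f_j/∂x_i - ∂f_i/∂x_j) dx_i ∧ dx_j. Under the identification (dy ∧ dz, dz ∧ dx, dx ∧ dy) ↔ (e_x, e_y, e_z), the coefficients are exactly the components of curl F. Compute:
  ∂R/∂y - ∂Q/∂z = (0) - (0) = 0
  ∂P/∂z - ∂R/∂x = (10*z) - (3*z) = 7*z
  ∂Q/∂x - ∂P/∂y = (-3) - (3) = -6.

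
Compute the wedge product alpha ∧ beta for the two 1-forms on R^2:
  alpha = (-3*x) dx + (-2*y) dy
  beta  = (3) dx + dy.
alpha ∧ beta = (-3*x + 6*y) dx ∧ dy

Distribute the wedge, using dx_i ∧ dx_j = -dx_j ∧ dx_i and dx_i ∧ dx_i = 0. For each pair (i, j) with i < j, the coefficient of dx_i ∧ dx_j in alpha ∧ beta is (alpha_i * beta_j - alpha_j * beta_i). Collecting: alpha ∧ beta = (-3*x + 6*y) dx ∧ dy.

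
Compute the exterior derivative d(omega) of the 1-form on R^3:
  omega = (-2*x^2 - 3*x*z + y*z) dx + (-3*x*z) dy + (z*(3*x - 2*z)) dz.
d(omega) = (-4*z) dx ∧ dy + (3*x - y + 3*z) dx ∧ dz + (3*x) dy ∧ dz

For a 1-form omega = sum_i f_i dx_i, the exterior derivative is
  d(omega) = sum_{i < j} (∂f_j/∂x_i - ∂f_i/∂x_j) dx_i ∧ dx_j.
  coefficient of dx ∧ dy: ∂f_2/∂x - ∂f_1/∂y = ∂(-3*x*z)/∂x - ∂(-2*x^2 - 3*x*z + y*z)/∂y = -4*z
  coefficient of dx ∧ dz: ∂f_3/∂x - ∂f_1/∂z = ∂(z*(3*x - 2*z))/∂x - ∂(-2*x^2 - 3*x*z + y*z)/∂z = 3*x - y + 3*z
  coefficient of dy ∧ dz: ∂f_3/∂y - ∂f_2/∂z = ∂(z*(3*x - 2*z))/∂y - ∂(-3*x*z)/∂z = 3*x
Assembling: d(omega) = (-4*z) dx ∧ dy + (3*x - y + 3*z) dx ∧ dz + (3*x) dy ∧ dz.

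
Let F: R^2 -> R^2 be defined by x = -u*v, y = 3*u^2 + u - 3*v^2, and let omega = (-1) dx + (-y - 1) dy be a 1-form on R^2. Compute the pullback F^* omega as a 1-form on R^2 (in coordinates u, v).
F^* omega = (-18*u^3 - 9*u^2 + 18*u*v^2 - 7*u + 3*v^2 + v - 1) du + (18*u^2*v + 6*u*v + u - 18*v^3 + 6*v) dv

Using F^*(f dg) = (f ∘ F) d(g ∘ F), substitute each coordinate x_i by F_i(u, v) in f_i, and replace dx_i by d F_i = (∂F_i/∂u) du + (∂F_i/∂v) dv.
  For the x component: f_1(F) = -1; d F_1 = (-v) du + (-u) dv
  For the y component: f_2(F) = -3*u^2 - u + 3*v^2 - 1; d F_2 = (6*u + 1) du + (-6*v) dv
Combining and collecting du, dv coefficients:
  coeff of du: -18*u^3 - 9*u^2 + 18*u*v^2 - 7*u + 3*v^2 + v - 1
  coeff of dv: 18*u^2*v + 6*u*v + u - 18*v^3 + 6*v
F^* omega = (-18*u^3 - 9*u^2 + 18*u*v^2 - 7*u + 3*v^2 + v - 1) du + (18*u^2*v + 6*u*v + u - 18*v^3 + 6*v) dv.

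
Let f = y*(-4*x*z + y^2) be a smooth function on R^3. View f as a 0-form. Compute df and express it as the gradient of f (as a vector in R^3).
df = (-4*y*z) dx + (-4*x*z + 3*y^2) dy + (-4*x*y) dz; grad f = (-4*y*z, -4*x*z + 3*y^2, -4*x*y)

For a 0-form f, d f = (∂f/∂x) dx + (∂f/∂y) dy + (∂f/∂z) dz. The components of the vector representation are exactly the entries of grad f in Cartesian coordinates:
  ∂f/∂x = -4*y*z
  ∂f/∂y = -4*x*z + 3*y^2
  ∂f/∂z = -4*x*y.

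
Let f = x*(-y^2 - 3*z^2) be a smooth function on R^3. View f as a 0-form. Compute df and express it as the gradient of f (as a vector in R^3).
df = (-y^2 - 3*z^2) dx + (-2*x*y) dy + (-6*x*z) dz; grad f = (-y^2 - 3*z^2, -2*x*y, -6*x*z)

For a 0-form f, d f = (∂f/∂x) dx + (∂f/∂y) dy + (∂f/∂z) dz. The components of the vector representation are exactly the entries of grad f in Cartesian coordinates:
  ∂f/∂x = -y^2 - 3*z^2
  ∂f/∂y = -2*x*y
  ∂f/∂z = -6*x*z.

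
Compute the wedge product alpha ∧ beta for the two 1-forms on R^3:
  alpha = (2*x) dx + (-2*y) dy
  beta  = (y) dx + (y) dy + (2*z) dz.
alpha ∧ beta = (2*y*(x + y)) dx ∧ dy + (4*x*z) dx ∧ dz + (-4*y*z) dy ∧ dz

Distribute the wedge, using dx_i ∧ dx_j = -dx_j ∧ dx_i and dx_i ∧ dx_i = 0. For each pair (i, j) with i < j, the coefficient of dx_i ∧ dx_j in alpha ∧ beta is (alpha_i * beta_j - alpha_j * beta_i). Collecting: alpha ∧ beta = (2*y*(x + y)) dx ∧ dy + (4*x*z) dx ∧ dz + (-4*y*z) dy ∧ dz.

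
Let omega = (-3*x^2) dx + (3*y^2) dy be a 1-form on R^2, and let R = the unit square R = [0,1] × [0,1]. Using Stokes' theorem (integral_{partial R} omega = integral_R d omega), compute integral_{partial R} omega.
integral_(partial R) omega = 0

Stokes: integral_partial_R omega = integral_R d omega with d omega = (∂Q/∂x - ∂P/∂y) dx ∧ dy.
  ∂Q/∂x = 0
  ∂P/∂y = 0
  integrand = ∂Q/∂x - ∂P/∂y = 0.
Integrating over R: integral_0^1 integral_0^1 (0) dx dy = 0.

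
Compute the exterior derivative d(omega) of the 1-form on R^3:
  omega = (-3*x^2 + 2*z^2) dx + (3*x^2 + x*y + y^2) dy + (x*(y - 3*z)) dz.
d(omega) = (6*x + y) dx ∧ dy + (y - 7*z) dx ∧ dz + (x) dy ∧ dz

For a 1-form omega = sum_i f_i dx_i, the exterior derivative is
  d(omega) = sum_{i < j} (∂f_j/∂x_i - ∂f_i/∂x_j) dx_i ∧ dx_j.
  coefficient of dx ∧ dy: ∂f_2/∂x - ∂f_1/∂y = ∂(3*x^2 + x*y + y^2)/∂x - ∂(-3*x^2 + 2*z^2)/∂y = 6*x + y
  coefficient of dx ∧ dz: ∂f_3/∂x - ∂f_1/∂z = ∂(x*(y - 3*z))/∂x - ∂(-3*x^2 + 2*z^2)/∂z = y - 7*z
  coefficient of dy ∧ dz: ∂f_3/∂y - ∂f_2/∂z = ∂(x*(y - 3*z))/∂y - ∂(3*x^2 + x*y + y^2)/∂z = x
Assembling: d(omega) = (6*x + y) dx ∧ dy + (y - 7*z) dx ∧ dz + (x) dy ∧ dz.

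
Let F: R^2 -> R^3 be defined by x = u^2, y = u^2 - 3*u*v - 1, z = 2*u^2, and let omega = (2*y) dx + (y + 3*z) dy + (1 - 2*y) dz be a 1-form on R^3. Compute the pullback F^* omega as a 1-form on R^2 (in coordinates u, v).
F^* omega = (10*u^3 - 15*u^2*v + 9*u*v^2 + 6*u + 3*v) du + (3*u*(-7*u^2 + 3*u*v + 1)) dv

Using F^*(f dg) = (f ∘ F) d(g ∘ F), substitute each coordinate x_i by F_i(u, v) in f_i, and replace dx_i by d F_i = (∂F_i/∂u) du + (∂F_i/∂v) dv.
  For the x component: f_1(F) = 2*u^2 - 6*u*v - 2; d F_1 = (2*u) du + (0) dv
  For the y component: f_2(F) = 7*u^2 - 3*u*v - 1; d F_2 = (2*u - 3*v) du + (-3*u) dv
  For the z component: f_3(F) = -2*u^2 + 6*u*v + 3; d F_3 = (4*u) du + (0) dv
Combining and collecting du, dv coefficients:
  coeff of du: 10*u^3 - 15*u^2*v + 9*u*v^2 + 6*u + 3*v
  coeff of dv: 3*u*(-7*u^2 + 3*u*v + 1)
F^* omega = (10*u^3 - 15*u^2*v + 9*u*v^2 + 6*u + 3*v) du + (3*u*(-7*u^2 + 3*u*v + 1)) dv.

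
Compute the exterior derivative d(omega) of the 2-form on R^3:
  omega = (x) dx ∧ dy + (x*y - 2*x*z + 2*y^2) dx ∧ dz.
d(omega) = (-x - 4*y) dx ∧ dy ∧ dz

For a 2-form omega = sum_{i<j} g_{ij} dx_i ∧ dx_j, the exterior derivative is
  d(omega) = sum_{i<j} d(g_{ij}) ∧ dx_i ∧ dx_j = sum_{i<j, k} (∂g_{ij}/∂x_k) dx_k ∧ dx_i ∧ dx_j.
Expand each term, using dx_k ∧ dx_i ∧ dx_j = sgn(permutation) dx_{(a)} ∧ dx_{(b)} ∧ dx_{(c)} with (a < b < c) sorted:
  d(x*y - 2*x*z + 2*y^2) includes (∂/∂y)(x*y - 2*x*z + 2*y^2) dy = (x + 4*y) dy, which multiplied by dx ∧ dz gives (-x - 4*y) dx ∧ dy ∧ dz
Collecting like 3-forms: d(omega) = (-x - 4*y) dx ∧ dy ∧ dz.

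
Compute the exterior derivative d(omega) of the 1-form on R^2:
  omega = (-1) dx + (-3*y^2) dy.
d(omega) = 0

For a 1-form omega = sum_i f_i dx_i, the exterior derivative is
  d(omega) = sum_{i < j} (∂f_j/∂x_i - ∂f_i/∂x_j) dx_i ∧ dx_j.

Assembling: d(omega) = 0.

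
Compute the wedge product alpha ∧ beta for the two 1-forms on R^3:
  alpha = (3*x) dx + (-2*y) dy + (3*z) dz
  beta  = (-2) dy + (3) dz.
alpha ∧ beta = (-6*x) dx ∧ dy + (9*x) dx ∧ dz + (-6*y + 6*z) dy ∧ dz

Distribute the wedge, using dx_i ∧ dx_j = -dx_j ∧ dx_i and dx_i ∧ dx_i = 0. For each pair (i, j) with i < j, the coefficient of dx_i ∧ dx_j in alpha ∧ beta is (alpha_i * beta_j - alpha_j * beta_i). Collecting: alpha ∧ beta = (-6*x) dx ∧ dy + (9*x) dx ∧ dz + (-6*y + 6*z) dy ∧ dz.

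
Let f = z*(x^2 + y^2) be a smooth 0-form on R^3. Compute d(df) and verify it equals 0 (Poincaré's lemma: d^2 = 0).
d(df) = 0

Step 1: df = sum_i (∂f/∂x_i) dx_i = (2*x*z) dx + (2*y*z) dy + (x^2 + y^2) dz.
Step 2: Apply d again. Using the 1-form formula, the coefficient of dx ∧ dy in d(df) is ∂^2 f/∂x ∂y - ∂^2 f/∂y ∂x = (0) - (0) = 0 (equality of mixed partials for smooth f).
Similarly for dx ∧ dz and dy ∧ dz — all coefficients vanish. So d(df) = 0.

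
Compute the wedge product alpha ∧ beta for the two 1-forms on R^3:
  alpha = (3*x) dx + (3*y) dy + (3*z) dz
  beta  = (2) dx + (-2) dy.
alpha ∧ beta = (-6*x - 6*y) dx ∧ dy + (-6*z) dx ∧ dz + (6*z) dy ∧ dz

Distribute the wedge, using dx_i ∧ dx_j = -dx_j ∧ dx_i and dx_i ∧ dx_i = 0. For each pair (i, j) with i < j, the coefficient of dx_i ∧ dx_j in alpha ∧ beta is (alpha_i * beta_j - alpha_j * beta_i). Collecting: alpha ∧ beta = (-6*x - 6*y) dx ∧ dy + (-6*z) dx ∧ dz + (6*z) dy ∧ dz.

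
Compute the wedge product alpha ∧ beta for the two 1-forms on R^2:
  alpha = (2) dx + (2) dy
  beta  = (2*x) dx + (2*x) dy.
alpha ∧ beta = 0

Distribute the wedge, using dx_i ∧ dx_j = -dx_j ∧ dx_i and dx_i ∧ dx_i = 0. For each pair (i, j) with i < j, the coefficient of dx_i ∧ dx_j in alpha ∧ beta is (alpha_i * beta_j - alpha_j * beta_i). Collecting: alpha ∧ beta = 0.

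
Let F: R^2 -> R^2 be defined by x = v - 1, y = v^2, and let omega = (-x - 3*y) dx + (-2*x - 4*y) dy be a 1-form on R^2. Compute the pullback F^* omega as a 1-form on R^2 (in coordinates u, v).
F^* omega = (-8*v^3 - 7*v^2 + 3*v + 1) dv

Using F^*(f dg) = (f ∘ F) d(g ∘ F), substitute each coordinate x_i by F_i(u, v) in f_i, and replace dx_i by d F_i = (∂F_i/∂u) du + (∂F_i/∂v) dv.
  For the x component: f_1(F) = -3*v^2 - v + 1; d F_1 = (0) du + (1) dv
  For the y component: f_2(F) = -4*v^2 - 2*v + 2; d F_2 = (0) du + (2*v) dv
Combining and collecting du, dv coefficients:
  coeff of du: 0
  coeff of dv: -8*v^3 - 7*v^2 + 3*v + 1
F^* omega = (-8*v^3 - 7*v^2 + 3*v + 1) dv.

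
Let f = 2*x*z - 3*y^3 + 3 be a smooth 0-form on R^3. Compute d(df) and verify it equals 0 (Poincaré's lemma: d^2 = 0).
d(df) = 0

Step 1: df = sum_i (∂f/∂x_i) dx_i = (2*z) dx + (-9*y^2) dy + (2*x) dz.
Step 2: Apply d again. Using the 1-form formula, the coefficient of dx ∧ dy in d(df) is ∂^2 f/∂x ∂y - ∂^2 f/∂y ∂x = (0) - (0) = 0 (equality of mixed partials for smooth f).
Similarly for dx ∧ dz and dy ∧ dz — all coefficients vanish. So d(df) = 0.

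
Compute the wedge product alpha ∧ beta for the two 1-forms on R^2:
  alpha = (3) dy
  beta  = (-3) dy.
alpha ∧ beta = 0

Distribute the wedge, using dx_i ∧ dx_j = -dx_j ∧ dx_i and dx_i ∧ dx_i = 0. For each pair (i, j) with i < j, the coefficient of dx_i ∧ dx_j in alpha ∧ beta is (alpha_i * beta_j - alpha_j * beta_i). Collecting: alpha ∧ beta = 0.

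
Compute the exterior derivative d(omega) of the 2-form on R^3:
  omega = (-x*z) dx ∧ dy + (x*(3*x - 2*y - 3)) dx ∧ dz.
d(omega) = (x) dx ∧ dy ∧ dz

For a 2-form omega = sum_{i<j} g_{ij} dx_i ∧ dx_j, the exterior derivative is
  d(omega) = sum_{i<j} d(g_{ij}) ∧ dx_i ∧ dx_j = sum_{i<j, k} (∂g_{ij}/∂x_k) dx_k ∧ dx_i ∧ dx_j.
Expand each term, using dx_k ∧ dx_i ∧ dx_j = sgn(permutation) dx_{(a)} ∧ dx_{(b)} ∧ dx_{(c)} with (a < b < c) sorted:
  d(-x*z) includes (∂/∂z)(-x*z) dz = (-x) dz, which multiplied by dx ∧ dy gives (-x) dx ∧ dy ∧ dz
  d(x*(3*x - 2*y - 3)) includes (∂/∂y)(x*(3*x - 2*y - 3)) dy = (-2*x) dy, which multiplied by dx ∧ dz gives (2*x) dx ∧ dy ∧ dz
Collecting like 3-forms: d(omega) = (x) dx ∧ dy ∧ dz.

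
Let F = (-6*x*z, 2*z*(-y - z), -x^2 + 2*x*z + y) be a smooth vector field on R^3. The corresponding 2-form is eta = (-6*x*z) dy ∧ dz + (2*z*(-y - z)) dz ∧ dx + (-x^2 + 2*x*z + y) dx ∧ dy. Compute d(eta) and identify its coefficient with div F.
d(eta) = (2*x - 8*z) dx ∧ dy ∧ dz; div F = 2*x - 8*z

For a 2-form in R^3 of the form above, applying d gives a 3-form with coefficient ∂P/∂x + ∂Q/∂y + ∂R/∂z:
  ∂P/∂x = -6*z
  ∂Q/∂y = -2*z
  ∂R/∂z = 2*x
Sum = 2*x - 8*z, which is exactly div F.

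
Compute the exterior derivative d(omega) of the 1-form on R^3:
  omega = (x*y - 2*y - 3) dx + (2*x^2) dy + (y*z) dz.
d(omega) = (3*x + 2) dx ∧ dy + (z) dy ∧ dz

For a 1-form omega = sum_i f_i dx_i, the exterior derivative is
  d(omega) = sum_{i < j} (∂f_j/∂x_i - ∂f_i/∂x_j) dx_i ∧ dx_j.
  coefficient of dx ∧ dy: ∂f_2/∂x - ∂f_1/∂y = ∂(2*x^2)/∂x - ∂(x*y - 2*y - 3)/∂y = 3*x + 2
  coefficient of dy ∧ dz: ∂f_3/∂y - ∂f_2/∂z = ∂(y*z)/∂y - ∂(2*x^2)/∂z = z
Assembling: d(omega) = (3*x + 2) dx ∧ dy + (z) dy ∧ dz.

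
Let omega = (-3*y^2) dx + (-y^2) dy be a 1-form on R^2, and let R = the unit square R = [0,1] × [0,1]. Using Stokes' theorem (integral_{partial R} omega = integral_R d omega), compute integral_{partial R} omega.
integral_(partial R) omega = 3

Stokes: integral_partial_R omega = integral_R d omega with d omega = (∂Q/∂x - ∂P/∂y) dx ∧ dy.
  ∂Q/∂x = 0
  ∂P/∂y = -6*y
  integrand = ∂Q/∂x - ∂P/∂y = 6*y.
Integrating over R: integral_0^1 integral_0^1 (6*y) dx dy = 3.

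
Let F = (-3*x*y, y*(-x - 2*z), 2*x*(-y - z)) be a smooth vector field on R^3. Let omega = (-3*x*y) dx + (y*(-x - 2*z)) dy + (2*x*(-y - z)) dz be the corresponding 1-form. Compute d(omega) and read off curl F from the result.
d(omega) = (-2*x + 2*y) dy ∧ dz + (2*y + 2*z) dz ∧ dx + (3*x - y) dx ∧ dy; curl F = (-2*x + 2*y, 2*y + 2*z, 3*x - y)

d omega = sum_{i<j} (∂f_j/∂x_i - ∂f_i/∂x_j) dx_i ∧ dx_j. Under the identification (dy ∧ dz, dz ∧ dx, dx ∧ dy) ↔ (e_x, e_y, e_z), the coefficients are exactly the components of curl F. Compute:
  ∂R/∂y - ∂Q/∂z = (-2*x) - (-2*y) = -2*x + 2*y
  ∂P/∂z - ∂R/∂x = (0) - (-2*y - 2*z) = 2*y + 2*z
  ∂Q/∂x - ∂P/∂y = (-y) - (-3*x) = 3*x - y.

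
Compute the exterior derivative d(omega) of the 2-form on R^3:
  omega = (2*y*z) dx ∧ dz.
d(omega) = (-2*z) dx ∧ dy ∧ dz

For a 2-form omega = sum_{i<j} g_{ij} dx_i ∧ dx_j, the exterior derivative is
  d(omega) = sum_{i<j} d(g_{ij}) ∧ dx_i ∧ dx_j = sum_{i<j, k} (∂g_{ij}/∂x_k) dx_k ∧ dx_i ∧ dx_j.
Expand each term, using dx_k ∧ dx_i ∧ dx_j = sgn(permutation) dx_{(a)} ∧ dx_{(b)} ∧ dx_{(c)} with (a < b < c) sorted:
  d(2*y*z) includes (∂/∂y)(2*y*z) dy = (2*z) dy, which multiplied by dx ∧ dz gives (-2*z) dx ∧ dy ∧ dz
Collecting like 3-forms: d(omega) = (-2*z) dx ∧ dy ∧ dz.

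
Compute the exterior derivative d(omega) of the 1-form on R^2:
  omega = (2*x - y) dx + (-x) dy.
d(omega) = 0

For a 1-form omega = sum_i f_i dx_i, the exterior derivative is
  d(omega) = sum_{i < j} (∂f_j/∂x_i - ∂f_i/∂x_j) dx_i ∧ dx_j.

Assembling: d(omega) = 0.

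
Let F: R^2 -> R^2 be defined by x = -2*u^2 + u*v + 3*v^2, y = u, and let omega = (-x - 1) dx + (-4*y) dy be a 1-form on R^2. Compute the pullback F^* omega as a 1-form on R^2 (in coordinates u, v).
F^* omega = (-8*u^3 + 6*u^2*v + 11*u*v^2 - 3*v^3 - v) du + (2*u^3 + 11*u^2*v - 9*u*v^2 - u - 18*v^3 - 6*v) dv

Using F^*(f dg) = (f ∘ F) d(g ∘ F), substitute each coordinate x_i by F_i(u, v) in f_i, and replace dx_i by d F_i = (∂F_i/∂u) du + (∂F_i/∂v) dv.
  For the x component: f_1(F) = 2*u^2 - u*v - 3*v^2 - 1; d F_1 = (-4*u + v) du + (u + 6*v) dv
  For the y component: f_2(F) = -4*u; d F_2 = (1) du + (0) dv
Combining and collecting du, dv coefficients:
  coeff of du: -8*u^3 + 6*u^2*v + 11*u*v^2 - 3*v^3 - v
  coeff of dv: 2*u^3 + 11*u^2*v - 9*u*v^2 - u - 18*v^3 - 6*v
F^* omega = (-8*u^3 + 6*u^2*v + 11*u*v^2 - 3*v^3 - v) du + (2*u^3 + 11*u^2*v - 9*u*v^2 - u - 18*v^3 - 6*v) dv.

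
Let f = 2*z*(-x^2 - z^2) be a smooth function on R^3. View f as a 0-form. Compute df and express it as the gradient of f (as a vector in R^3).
df = (-4*x*z) dx + (0) dy + (-2*x^2 - 6*z^2) dz; grad f = (-4*x*z, 0, -2*x^2 - 6*z^2)

For a 0-form f, d f = (∂f/∂x) dx + (∂f/∂y) dy + (∂f/∂z) dz. The components of the vector representation are exactly the entries of grad f in Cartesian coordinates:
  ∂f/∂x = -4*x*z
  ∂f/∂y = 0
  ∂f/∂z = -2*x^2 - 6*z^2.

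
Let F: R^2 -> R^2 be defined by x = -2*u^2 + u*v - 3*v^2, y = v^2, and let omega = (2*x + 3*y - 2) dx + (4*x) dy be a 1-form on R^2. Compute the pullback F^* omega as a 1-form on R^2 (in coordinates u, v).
F^* omega = (16*u^3 - 12*u^2*v + 14*u*v^2 + 8*u - 3*v^3 - 2*v) du + (-4*u^3 + 10*u^2*v - 7*u*v^2 - 2*u - 6*v^3 + 12*v) dv

Using F^*(f dg) = (f ∘ F) d(g ∘ F), substitute each coordinate x_i by F_i(u, v) in f_i, and replace dx_i by d F_i = (∂F_i/∂u) du + (∂F_i/∂v) dv.
  For the x component: f_1(F) = -4*u^2 + 2*u*v - 3*v^2 - 2; d F_1 = (-4*u + v) du + (u - 6*v) dv
  For the y component: f_2(F) = -8*u^2 + 4*u*v - 12*v^2; d F_2 = (0) du + (2*v) dv
Combining and collecting du, dv coefficients:
  coeff of du: 16*u^3 - 12*u^2*v + 14*u*v^2 + 8*u - 3*v^3 - 2*v
  coeff of dv: -4*u^3 + 10*u^2*v - 7*u*v^2 - 2*u - 6*v^3 + 12*v
F^* omega = (16*u^3 - 12*u^2*v + 14*u*v^2 + 8*u - 3*v^3 - 2*v) du + (-4*u^3 + 10*u^2*v - 7*u*v^2 - 2*u - 6*v^3 + 12*v) dv.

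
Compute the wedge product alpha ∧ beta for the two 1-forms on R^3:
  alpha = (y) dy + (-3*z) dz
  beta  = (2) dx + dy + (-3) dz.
alpha ∧ beta = (-2*y) dx ∧ dy + (-3*y + 3*z) dy ∧ dz + (6*z) dx ∧ dz

Distribute the wedge, using dx_i ∧ dx_j = -dx_j ∧ dx_i and dx_i ∧ dx_i = 0. For each pair (i, j) with i < j, the coefficient of dx_i ∧ dx_j in alpha ∧ beta is (alpha_i * beta_j - alpha_j * beta_i). Collecting: alpha ∧ beta = (-2*y) dx ∧ dy + (-3*y + 3*z) dy ∧ dz + (6*z) dx ∧ dz.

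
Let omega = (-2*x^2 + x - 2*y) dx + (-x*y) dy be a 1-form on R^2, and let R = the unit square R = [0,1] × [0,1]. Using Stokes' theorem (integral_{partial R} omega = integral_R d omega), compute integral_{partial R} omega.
integral_(partial R) omega = 3/2

Stokes: integral_partial_R omega = integral_R d omega with d omega = (∂Q/∂x - ∂P/∂y) dx ∧ dy.
  ∂Q/∂x = -y
  ∂P/∂y = -2
  integrand = ∂Q/∂x - ∂P/∂y = 2 - y.
Integrating over R: integral_0^1 integral_0^1 (2 - y) dx dy = 3/2.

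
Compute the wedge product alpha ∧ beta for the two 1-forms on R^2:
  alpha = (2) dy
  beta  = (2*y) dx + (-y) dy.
alpha ∧ beta = (-4*y) dx ∧ dy

Distribute the wedge, using dx_i ∧ dx_j = -dx_j ∧ dx_i and dx_i ∧ dx_i = 0. For each pair (i, j) with i < j, the coefficient of dx_i ∧ dx_j in alpha ∧ beta is (alpha_i * beta_j - alpha_j * beta_i). Collecting: alpha ∧ beta = (-4*y) dx ∧ dy.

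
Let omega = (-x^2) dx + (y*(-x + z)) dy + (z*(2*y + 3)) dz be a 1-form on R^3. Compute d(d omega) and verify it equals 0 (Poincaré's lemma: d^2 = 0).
d(d omega) = 0

Step 1: d omega = sum_{i<j} (∂f_j/∂x_i - ∂f_i/∂x_j) dx_i ∧ dx_j:
  coeff of dx ∧ dy: -y
  coeff of dx ∧ dz: 0
  coeff of dy ∧ dz: -y + 2*z
Step 2: Apply d again to each 2-form coefficient. The only possible 3-form in R^3 is dx ∧ dy ∧ dz, with coefficient
  ∂(coeff of dy∧dz)/∂x - ∂(coeff of dx∧dz)/∂y + ∂(coeff of dx∧dy)/∂z
  = ∂/∂x (-y + 2*z) - ∂/∂y (0) + ∂/∂z (-y).
Each of these terms simplifies to sums of mixed partials that cancel in pairs. The result is 0 (by equality of mixed partials for smooth functions — Schwarz / Clairaut).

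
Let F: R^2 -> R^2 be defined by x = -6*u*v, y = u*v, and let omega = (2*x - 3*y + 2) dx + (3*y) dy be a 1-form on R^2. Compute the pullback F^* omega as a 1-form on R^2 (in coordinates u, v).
F^* omega = (3*v*(31*u*v - 4)) du + (3*u*(31*u*v - 4)) dv

Using F^*(f dg) = (f ∘ F) d(g ∘ F), substitute each coordinate x_i by F_i(u, v) in f_i, and replace dx_i by d F_i = (∂F_i/∂u) du + (∂F_i/∂v) dv.
  For the x component: f_1(F) = -15*u*v + 2; d F_1 = (-6*v) du + (-6*u) dv
  For the y component: f_2(F) = 3*u*v; d F_2 = (v) du + (u) dv
Combining and collecting du, dv coefficients:
  coeff of du: 3*v*(31*u*v - 4)
  coeff of dv: 3*u*(31*u*v - 4)
F^* omega = (3*v*(31*u*v - 4)) du + (3*u*(31*u*v - 4)) dv.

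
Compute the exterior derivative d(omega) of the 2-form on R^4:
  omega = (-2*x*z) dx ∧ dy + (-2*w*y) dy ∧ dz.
d(omega) = (-2*x) dx ∧ dy ∧ dz + (-2*y) dy ∧ dz ∧ dw

For a 2-form omega = sum_{i<j} g_{ij} dx_i ∧ dx_j, the exterior derivative is
  d(omega) = sum_{i<j} d(g_{ij}) ∧ dx_i ∧ dx_j = sum_{i<j, k} (∂g_{ij}/∂x_k) dx_k ∧ dx_i ∧ dx_j.
Expand each term, using dx_k ∧ dx_i ∧ dx_j = sgn(permutation) dx_{(a)} ∧ dx_{(b)} ∧ dx_{(c)} with (a < b < c) sorted:
  d(-2*x*z) includes (∂/∂z)(-2*x*z) dz = (-2*x) dz, which multiplied by dx ∧ dy gives (-2*x) dx ∧ dy ∧ dz
  d(-2*w*y) includes (∂/∂w)(-2*w*y) dw = (-2*y) dw, which multiplied by dy ∧ dz gives (-2*y) dy ∧ dz ∧ dw
Collecting like 3-forms: d(omega) = (-2*x) dx ∧ dy ∧ dz + (-2*y) dy ∧ dz ∧ dw.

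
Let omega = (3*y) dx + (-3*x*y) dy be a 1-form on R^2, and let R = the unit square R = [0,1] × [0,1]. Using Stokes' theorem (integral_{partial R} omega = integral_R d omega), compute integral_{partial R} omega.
integral_(partial R) omega = -9/2

Stokes: integral_partial_R omega = integral_R d omega with d omega = (∂Q/∂x - ∂P/∂y) dx ∧ dy.
  ∂Q/∂x = -3*y
  ∂P/∂y = 3
  integrand = ∂Q/∂x - ∂P/∂y = -3*y - 3.
Integrating over R: integral_0^1 integral_0^1 (-3*y - 3) dx dy = -9/2.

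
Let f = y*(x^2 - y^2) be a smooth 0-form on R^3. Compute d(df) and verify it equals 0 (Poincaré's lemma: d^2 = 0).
d(df) = 0

Step 1: df = sum_i (∂f/∂x_i) dx_i = (2*x*y) dx + (x^2 - 3*y^2) dy + (0) dz.
Step 2: Apply d again. Using the 1-form formula, the coefficient of dx ∧ dy in d(df) is ∂^2 f/∂x ∂y - ∂^2 f/∂y ∂x = (2*x) - (2*x) = 0 (equality of mixed partials for smooth f).
Similarly for dx ∧ dz and dy ∧ dz — all coefficients vanish. So d(df) = 0.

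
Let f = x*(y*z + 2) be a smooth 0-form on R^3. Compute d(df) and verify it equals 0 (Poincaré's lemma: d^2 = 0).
d(df) = 0

Step 1: df = sum_i (∂f/∂x_i) dx_i = (y*z + 2) dx + (x*z) dy + (x*y) dz.
Step 2: Apply d again. Using the 1-form formula, the coefficient of dx ∧ dy in d(df) is ∂^2 f/∂x ∂y - ∂^2 f/∂y ∂x = (z) - (z) = 0 (equality of mixed partials for smooth f).
Similarly for dx ∧ dz and dy ∧ dz — all coefficients vanish. So d(df) = 0.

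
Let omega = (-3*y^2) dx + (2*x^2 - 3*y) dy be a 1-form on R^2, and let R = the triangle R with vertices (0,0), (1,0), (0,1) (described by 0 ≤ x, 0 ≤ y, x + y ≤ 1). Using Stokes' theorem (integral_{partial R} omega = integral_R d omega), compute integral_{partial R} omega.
integral_(partial R) omega = 5/3

Stokes: integral_partial_R omega = integral_R d omega with d omega = (∂Q/∂x - ∂P/∂y) dx ∧ dy.
  ∂Q/∂x = 4*x
  ∂P/∂y = -6*y
  integrand = ∂Q/∂x - ∂P/∂y = 4*x + 6*y.
Integrating over R: integral_0^1 integral_0^{1-x} (4*x + 6*y) dy dx = 5/3.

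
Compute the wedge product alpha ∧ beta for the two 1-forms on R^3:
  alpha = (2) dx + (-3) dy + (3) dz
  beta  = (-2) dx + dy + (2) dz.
alpha ∧ beta = (-4) dx ∧ dy + (10) dx ∧ dz + (-9) dy ∧ dz

Distribute the wedge, using dx_i ∧ dx_j = -dx_j ∧ dx_i and dx_i ∧ dx_i = 0. For each pair (i, j) with i < j, the coefficient of dx_i ∧ dx_j in alpha ∧ beta is (alpha_i * beta_j - alpha_j * beta_i). Collecting: alpha ∧ beta = (-4) dx ∧ dy + (10) dx ∧ dz + (-9) dy ∧ dz.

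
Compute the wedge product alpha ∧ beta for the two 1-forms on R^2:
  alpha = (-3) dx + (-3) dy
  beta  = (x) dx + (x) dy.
alpha ∧ beta = 0

Distribute the wedge, using dx_i ∧ dx_j = -dx_j ∧ dx_i and dx_i ∧ dx_i = 0. For each pair (i, j) with i < j, the coefficient of dx_i ∧ dx_j in alpha ∧ beta is (alpha_i * beta_j - alpha_j * beta_i). Collecting: alpha ∧ beta = 0.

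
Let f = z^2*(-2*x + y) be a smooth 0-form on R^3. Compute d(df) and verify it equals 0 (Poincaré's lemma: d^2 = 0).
d(df) = 0

Step 1: df = sum_i (∂f/∂x_i) dx_i = (-2*z^2) dx + (z^2) dy + (2*z*(-2*x + y)) dz.
Step 2: Apply d again. Using the 1-form formula, the coefficient of dx ∧ dy in d(df) is ∂^2 f/∂x ∂y - ∂^2 f/∂y ∂x = (0) - (0) = 0 (equality of mixed partials for smooth f).
Similarly for dx ∧ dz and dy ∧ dz — all coefficients vanish. So d(df) = 0.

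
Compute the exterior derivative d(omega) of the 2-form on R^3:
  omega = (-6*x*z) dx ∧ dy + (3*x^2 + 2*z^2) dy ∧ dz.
d(omega) = 0

For a 2-form omega = sum_{i<j} g_{ij} dx_i ∧ dx_j, the exterior derivative is
  d(omega) = sum_{i<j} d(g_{ij}) ∧ dx_i ∧ dx_j = sum_{i<j, k} (∂g_{ij}/∂x_k) dx_k ∧ dx_i ∧ dx_j.
Expand each term, using dx_k ∧ dx_i ∧ dx_j = sgn(permutation) dx_{(a)} ∧ dx_{(b)} ∧ dx_{(c)} with (a < b < c) sorted:
  d(-6*x*z) includes (∂/∂z)(-6*x*z) dz = (-6*x) dz, which multiplied by dx ∧ dy gives (-6*x) dx ∧ dy ∧ dz
  d(3*x^2 + 2*z^2) includes (∂/∂x)(3*x^2 + 2*z^2) dx = (6*x) dx, which multiplied by dy ∧ dz gives (6*x) dx ∧ dy ∧ dz
Collecting like 3-forms: d(omega) = 0.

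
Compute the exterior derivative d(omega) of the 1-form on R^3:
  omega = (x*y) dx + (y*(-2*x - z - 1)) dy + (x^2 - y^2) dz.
d(omega) = (-x - 2*y) dx ∧ dy + (2*x) dx ∧ dz + (-y) dy ∧ dz

For a 1-form omega = sum_i f_i dx_i, the exterior derivative is
  d(omega) = sum_{i < j} (∂f_j/∂x_i - ∂f_i/∂x_j) dx_i ∧ dx_j.
  coefficient of dx ∧ dy: ∂f_2/∂x - ∂f_1/∂y = ∂(y*(-2*x - z - 1))/∂x - ∂(x*y)/∂y = -x - 2*y
  coefficient of dx ∧ dz: ∂f_3/∂x - ∂f_1/∂z = ∂(x^2 - y^2)/∂x - ∂(x*y)/∂z = 2*x
  coefficient of dy ∧ dz: ∂f_3/∂y - ∂f_2/∂z = ∂(x^2 - y^2)/∂y - ∂(y*(-2*x - z - 1))/∂z = -y
Assembling: d(omega) = (-x - 2*y) dx ∧ dy + (2*x) dx ∧ dz + (-y) dy ∧ dz.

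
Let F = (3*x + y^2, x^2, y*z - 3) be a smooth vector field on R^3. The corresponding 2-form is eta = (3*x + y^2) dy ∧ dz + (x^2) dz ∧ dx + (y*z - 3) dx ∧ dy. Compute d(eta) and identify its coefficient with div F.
d(eta) = (y + 3) dx ∧ dy ∧ dz; div F = y + 3

For a 2-form in R^3 of the form above, applying d gives a 3-form with coefficient ∂P/∂x + ∂Q/∂y + ∂R/∂z:
  ∂P/∂x = 3
  ∂Q/∂y = 0
  ∂R/∂z = y
Sum = y + 3, which is exactly div F.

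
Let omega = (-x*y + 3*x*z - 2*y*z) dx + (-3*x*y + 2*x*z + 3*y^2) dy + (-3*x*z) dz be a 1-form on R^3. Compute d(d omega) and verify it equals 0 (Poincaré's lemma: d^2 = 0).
d(d omega) = 0

Step 1: d omega = sum_{i<j} (∂f_j/∂x_i - ∂f_i/∂x_j) dx_i ∧ dx_j:
  coeff of dx ∧ dy: x - 3*y + 4*z
  coeff of dx ∧ dz: -3*x + 2*y - 3*z
  coeff of dy ∧ dz: -2*x
Step 2: Apply d again to each 2-form coefficient. The only possible 3-form in R^3 is dx ∧ dy ∧ dz, with coefficient
  ∂(coeff of dy∧dz)/∂x - ∂(coeff of dx∧dz)/∂y + ∂(coeff of dx∧dy)/∂z
  = ∂/∂x (-2*x) - ∂/∂y (-3*x + 2*y - 3*z) + ∂/∂z (x - 3*y + 4*z).
Each of these terms simplifies to sums of mixed partials that cancel in pairs. The result is 0 (by equality of mixed partials for smooth functions — Schwarz / Clairaut).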